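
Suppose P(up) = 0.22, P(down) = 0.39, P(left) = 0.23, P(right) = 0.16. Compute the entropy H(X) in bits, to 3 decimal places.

H = −Σ pᵢ log₂ pᵢ.
−0.22·log₂(0.22) = 0.4806
−0.39·log₂(0.39) = 0.5298
−0.23·log₂(0.23) = 0.4877
−0.16·log₂(0.16) = 0.4230
Sum ≈ 1.9211 → 1.921 bits.

1.921 bits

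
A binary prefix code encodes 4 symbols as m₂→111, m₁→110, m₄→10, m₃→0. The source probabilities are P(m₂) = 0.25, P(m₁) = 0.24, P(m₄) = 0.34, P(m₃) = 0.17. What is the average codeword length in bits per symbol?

2.32 bits/symbol

L̄ = Σ pᵢ·ℓᵢ = 0.25·3 + 0.24·3 + 0.34·2 + 0.17·1 = 2.32 bits/symbol.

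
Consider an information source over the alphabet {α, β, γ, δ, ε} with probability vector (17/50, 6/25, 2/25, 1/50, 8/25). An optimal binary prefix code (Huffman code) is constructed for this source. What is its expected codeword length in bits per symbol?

2.1 bits/symbol

Repeatedly combine the two least-probable nodes; the expected code length is the sum of the merged weights.
merge 1/50 + 2/25 → 1/10
merge 1/10 + 6/25 → 17/50
merge 8/25 + 17/50 → 33/50
merge 17/50 + 33/50 → 1
L = 1/10 + 17/50 + 33/50 + 1 = 21/10 = 2.1 bits/symbol.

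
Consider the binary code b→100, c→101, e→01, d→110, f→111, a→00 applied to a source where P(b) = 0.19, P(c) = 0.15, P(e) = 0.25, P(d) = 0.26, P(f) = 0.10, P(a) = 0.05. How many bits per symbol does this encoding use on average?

2.7 bits/symbol

L̄ = Σ pᵢ·ℓᵢ = 0.19·3 + 0.15·3 + 0.25·2 + 0.26·3 + 0.10·3 + 0.05·2 = 2.7 bits/symbol.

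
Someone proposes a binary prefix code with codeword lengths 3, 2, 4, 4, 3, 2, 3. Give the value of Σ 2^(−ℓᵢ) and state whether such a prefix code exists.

With common denominator 2^4 = 16: Σ 2^(−ℓᵢ) = 2/16 + 4/16 + 1/16 + 1/16 + 2/16 + 4/16 + 2/16 = 16/16 = 1.
Kraft's inequality requires Σ ≤ 1; here Σ = 1 ≤ 1, so such a prefix code exists.

1; yes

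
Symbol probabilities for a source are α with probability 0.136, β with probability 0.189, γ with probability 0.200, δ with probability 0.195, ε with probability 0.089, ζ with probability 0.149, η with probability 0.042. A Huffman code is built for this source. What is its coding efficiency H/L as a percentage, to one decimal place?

Entropy H = −Σ p log₂ p ≈ 2.6820 bits.
Huffman merges: 21/500+89/1000→131/1000; 131/1000+17/125→267/1000; 149/1000+189/1000→169/500; 39/200+1/5→79/200; 267/1000+169/500→121/200; 79/200+121/200→1. L = 342/125 ≈ 2.7360.
Efficiency = H/L = 2.6820/2.7360 = 98.0%.

98.0%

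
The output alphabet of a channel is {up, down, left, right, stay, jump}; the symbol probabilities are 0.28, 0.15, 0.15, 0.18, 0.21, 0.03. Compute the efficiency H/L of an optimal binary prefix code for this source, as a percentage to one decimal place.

95.8%

Entropy H = −Σ p log₂ p ≈ 2.4052 bits.
Huffman merges: 3/100+3/20→9/50; 3/20+9/50→33/100; 9/50+21/100→39/100; 7/25+33/100→61/100; 39/100+61/100→1. L = 251/100 ≈ 2.5100.
Efficiency = H/L = 2.4052/2.5100 = 95.8%.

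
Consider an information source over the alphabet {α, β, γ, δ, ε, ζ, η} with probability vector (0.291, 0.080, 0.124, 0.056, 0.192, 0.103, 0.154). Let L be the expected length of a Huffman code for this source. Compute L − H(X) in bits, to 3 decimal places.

0.026 bits

Entropy H = −Σ p log₂ p ≈ 2.6266 bits.
Huffman merges: 7/125+2/25→17/125; 103/1000+31/250→227/1000; 17/125+77/500→29/100; 24/125+227/1000→419/1000; 29/100+291/1000→581/1000; 419/1000+581/1000→1. L = 2653/1000 ≈ 2.6530.
L − H = 2.6530 − 2.6266 = 0.026 bits.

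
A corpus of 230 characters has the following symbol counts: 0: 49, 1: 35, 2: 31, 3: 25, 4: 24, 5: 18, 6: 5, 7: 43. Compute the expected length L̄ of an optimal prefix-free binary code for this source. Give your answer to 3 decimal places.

2.887 bits/symbol

Probabilities are the counts divided by 230.
Repeatedly combine the two least-probable nodes; the expected code length is the sum of the merged weights.
merge 1/46 + 9/115 → 1/10
merge 1/10 + 12/115 → 47/230
merge 5/46 + 31/230 → 28/115
merge 7/46 + 43/230 → 39/115
merge 47/230 + 49/230 → 48/115
merge 28/115 + 39/115 → 67/115
merge 48/115 + 67/115 → 1
L = 1/10 + 47/230 + 28/115 + 39/115 + 48/115 + 67/115 + 1 = 332/115 ≈ 2.887 bits/symbol.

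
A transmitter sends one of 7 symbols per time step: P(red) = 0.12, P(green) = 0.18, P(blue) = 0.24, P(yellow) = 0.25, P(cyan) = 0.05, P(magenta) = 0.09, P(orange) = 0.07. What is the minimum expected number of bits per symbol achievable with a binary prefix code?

2.63 bits/symbol

Repeatedly combine the two least-probable nodes; the expected code length is the sum of the merged weights.
merge 1/20 + 7/100 → 3/25
merge 9/100 + 3/25 → 21/100
merge 3/25 + 9/50 → 3/10
merge 21/100 + 6/25 → 9/20
merge 1/4 + 3/10 → 11/20
merge 9/20 + 11/20 → 1
L = 3/25 + 21/100 + 3/10 + 9/20 + 11/20 + 1 = 263/100 = 2.63 bits/symbol.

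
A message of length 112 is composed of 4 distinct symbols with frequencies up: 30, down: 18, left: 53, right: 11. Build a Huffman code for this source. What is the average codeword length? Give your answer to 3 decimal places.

1.786 bits/symbol

Probabilities are the counts divided by 112.
Repeatedly combine the two least-probable nodes; the expected code length is the sum of the merged weights.
merge 11/112 + 9/56 → 29/112
merge 29/112 + 15/56 → 59/112
merge 53/112 + 59/112 → 1
L = 29/112 + 59/112 + 1 = 25/14 ≈ 1.786 bits/symbol.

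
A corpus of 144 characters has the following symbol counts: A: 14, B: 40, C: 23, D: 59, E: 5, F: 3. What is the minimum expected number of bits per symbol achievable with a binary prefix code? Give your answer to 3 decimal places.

2.111 bits/symbol

Probabilities are the counts divided by 144.
Repeatedly combine the two least-probable nodes; the expected code length is the sum of the merged weights.
merge 1/48 + 5/144 → 1/18
merge 1/18 + 7/72 → 11/72
merge 11/72 + 23/144 → 5/16
merge 5/18 + 5/16 → 85/144
merge 59/144 + 85/144 → 1
L = 1/18 + 11/72 + 5/16 + 85/144 + 1 = 19/9 ≈ 2.111 bits/symbol.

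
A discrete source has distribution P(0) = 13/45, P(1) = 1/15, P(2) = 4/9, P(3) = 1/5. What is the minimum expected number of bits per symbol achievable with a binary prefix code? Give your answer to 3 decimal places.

Repeatedly combine the two least-probable nodes; the expected code length is the sum of the merged weights.
merge 1/15 + 1/5 → 4/15
merge 4/15 + 13/45 → 5/9
merge 4/9 + 5/9 → 1
L = 4/15 + 5/9 + 1 = 82/45 ≈ 1.822 bits/symbol.

1.822 bits/symbol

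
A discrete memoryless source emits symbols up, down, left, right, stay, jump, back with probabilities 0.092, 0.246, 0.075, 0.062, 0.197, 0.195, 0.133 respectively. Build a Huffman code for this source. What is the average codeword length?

2.694 bits/symbol

Repeatedly combine the two least-probable nodes; the expected code length is the sum of the merged weights.
merge 31/500 + 3/40 → 137/1000
merge 23/250 + 133/1000 → 9/40
merge 137/1000 + 39/200 → 83/250
merge 197/1000 + 9/40 → 211/500
merge 123/500 + 83/250 → 289/500
merge 211/500 + 289/500 → 1
L = 137/1000 + 9/40 + 83/250 + 211/500 + 289/500 + 1 = 1347/500 = 2.694 bits/symbol.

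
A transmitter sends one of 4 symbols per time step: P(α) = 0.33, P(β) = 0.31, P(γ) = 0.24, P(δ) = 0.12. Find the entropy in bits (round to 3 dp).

H = −Σ pᵢ log₂ pᵢ.
−0.33·log₂(0.33) = 0.5278
−0.31·log₂(0.31) = 0.5238
−0.24·log₂(0.24) = 0.4941
−0.12·log₂(0.12) = 0.3671
Sum ≈ 1.9128 → 1.913 bits.

1.913 bits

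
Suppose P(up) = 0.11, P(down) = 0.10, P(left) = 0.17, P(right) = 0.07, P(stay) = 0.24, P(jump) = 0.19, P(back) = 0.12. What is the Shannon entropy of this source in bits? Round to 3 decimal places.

2.702 bits

H = −Σ pᵢ log₂ pᵢ.
−0.11·log₂(0.11) = 0.3503
−0.10·log₂(0.10) = 0.3322
−0.17·log₂(0.17) = 0.4346
−0.07·log₂(0.07) = 0.2686
−0.24·log₂(0.24) = 0.4941
−0.19·log₂(0.19) = 0.4552
−0.12·log₂(0.12) = 0.3671
Sum ≈ 2.7020 → 2.702 bits.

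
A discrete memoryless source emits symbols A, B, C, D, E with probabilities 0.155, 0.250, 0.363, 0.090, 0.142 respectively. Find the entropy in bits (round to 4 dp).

H = −Σ pᵢ log₂ pᵢ.
−0.155·log₂(0.155) = 0.4169
−0.250·log₂(0.250) = 0.5000
−0.363·log₂(0.363) = 0.5307
−0.090·log₂(0.090) = 0.3127
−0.142·log₂(0.142) = 0.3999
Sum ≈ 2.1601 → 2.1601 bits.

2.1601 bits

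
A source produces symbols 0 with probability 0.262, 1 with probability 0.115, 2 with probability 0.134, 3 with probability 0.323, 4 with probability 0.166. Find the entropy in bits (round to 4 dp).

H = −Σ pᵢ log₂ pᵢ.
−0.262·log₂(0.262) = 0.5063
−0.115·log₂(0.115) = 0.3588
−0.134·log₂(0.134) = 0.3886
−0.323·log₂(0.323) = 0.5266
−0.166·log₂(0.166) = 0.4301
Sum ≈ 2.2104 → 2.2104 bits.

2.2104 bits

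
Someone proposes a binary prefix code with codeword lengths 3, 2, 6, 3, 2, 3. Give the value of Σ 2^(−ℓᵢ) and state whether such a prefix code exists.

0.890625; yes

With common denominator 2^6 = 64: Σ 2^(−ℓᵢ) = 8/64 + 16/64 + 1/64 + 8/64 + 16/64 + 8/64 = 57/64 = 0.890625.
Kraft's inequality requires Σ ≤ 1; here Σ = 0.890625 ≤ 1, so such a prefix code exists.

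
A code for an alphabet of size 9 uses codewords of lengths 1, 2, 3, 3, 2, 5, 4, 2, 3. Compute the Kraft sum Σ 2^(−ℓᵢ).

With common denominator 2^5 = 32: Σ 2^(−ℓᵢ) = 16/32 + 8/32 + 4/32 + 4/32 + 8/32 + 1/32 + 2/32 + 8/32 + 4/32 = 55/32 = 1.71875.

1.71875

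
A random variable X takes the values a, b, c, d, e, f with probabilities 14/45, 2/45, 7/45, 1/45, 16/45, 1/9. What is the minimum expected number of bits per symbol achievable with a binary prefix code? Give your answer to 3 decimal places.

2.222 bits/symbol

Repeatedly combine the two least-probable nodes; the expected code length is the sum of the merged weights.
merge 1/45 + 2/45 → 1/15
merge 1/15 + 1/9 → 8/45
merge 7/45 + 8/45 → 1/3
merge 14/45 + 1/3 → 29/45
merge 16/45 + 29/45 → 1
L = 1/15 + 8/45 + 1/3 + 29/45 + 1 = 20/9 ≈ 2.222 bits/symbol.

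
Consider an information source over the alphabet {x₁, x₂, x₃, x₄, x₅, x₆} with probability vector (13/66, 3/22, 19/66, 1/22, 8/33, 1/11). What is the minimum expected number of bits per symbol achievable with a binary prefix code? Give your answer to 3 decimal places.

2.409 bits/symbol

Repeatedly combine the two least-probable nodes; the expected code length is the sum of the merged weights.
merge 1/22 + 1/11 → 3/22
merge 3/22 + 3/22 → 3/11
merge 13/66 + 8/33 → 29/66
merge 3/11 + 19/66 → 37/66
merge 29/66 + 37/66 → 1
L = 3/22 + 3/11 + 29/66 + 37/66 + 1 = 53/22 ≈ 2.409 bits/symbol.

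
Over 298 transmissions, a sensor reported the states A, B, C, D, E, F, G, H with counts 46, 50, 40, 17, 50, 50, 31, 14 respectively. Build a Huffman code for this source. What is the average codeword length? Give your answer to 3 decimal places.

2.936 bits/symbol

Probabilities are the counts divided by 298.
Repeatedly combine the two least-probable nodes; the expected code length is the sum of the merged weights.
merge 7/149 + 17/298 → 31/298
merge 31/298 + 31/298 → 31/149
merge 20/149 + 23/149 → 43/149
merge 25/149 + 25/149 → 50/149
merge 25/149 + 31/149 → 56/149
merge 43/149 + 50/149 → 93/149
merge 56/149 + 93/149 → 1
L = 31/298 + 31/149 + 43/149 + 50/149 + 56/149 + 93/149 + 1 = 875/298 ≈ 2.936 bits/symbol.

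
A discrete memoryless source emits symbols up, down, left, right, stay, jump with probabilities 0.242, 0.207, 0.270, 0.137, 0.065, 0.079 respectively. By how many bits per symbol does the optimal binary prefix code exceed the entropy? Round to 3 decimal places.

0.011 bits

Entropy H = −Σ p log₂ p ≈ 2.4142 bits.
Huffman merges: 13/200+79/1000→18/125; 137/1000+18/125→281/1000; 207/1000+121/500→449/1000; 27/100+281/1000→551/1000; 449/1000+551/1000→1. L = 97/40 ≈ 2.4250.
L − H = 2.4250 − 2.4142 = 0.011 bits.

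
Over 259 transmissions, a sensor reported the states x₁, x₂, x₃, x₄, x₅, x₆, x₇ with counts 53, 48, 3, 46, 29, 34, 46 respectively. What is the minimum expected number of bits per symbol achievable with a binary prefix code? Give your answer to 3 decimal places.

2.734 bits/symbol

Probabilities are the counts divided by 259.
Repeatedly combine the two least-probable nodes; the expected code length is the sum of the merged weights.
merge 3/259 + 29/259 → 32/259
merge 32/259 + 34/259 → 66/259
merge 46/259 + 46/259 → 92/259
merge 48/259 + 53/259 → 101/259
merge 66/259 + 92/259 → 158/259
merge 101/259 + 158/259 → 1
L = 32/259 + 66/259 + 92/259 + 101/259 + 158/259 + 1 = 708/259 ≈ 2.734 bits/symbol.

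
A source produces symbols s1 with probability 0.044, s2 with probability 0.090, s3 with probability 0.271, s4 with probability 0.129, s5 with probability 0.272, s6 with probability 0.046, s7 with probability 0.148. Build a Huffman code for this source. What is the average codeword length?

Repeatedly combine the two least-probable nodes; the expected code length is the sum of the merged weights.
merge 11/250 + 23/500 → 9/100
merge 9/100 + 9/100 → 9/50
merge 129/1000 + 37/250 → 277/1000
merge 9/50 + 271/1000 → 451/1000
merge 34/125 + 277/1000 → 549/1000
merge 451/1000 + 549/1000 → 1
L = 9/100 + 9/50 + 277/1000 + 451/1000 + 549/1000 + 1 = 2547/1000 = 2.547 bits/symbol.

2.547 bits/symbol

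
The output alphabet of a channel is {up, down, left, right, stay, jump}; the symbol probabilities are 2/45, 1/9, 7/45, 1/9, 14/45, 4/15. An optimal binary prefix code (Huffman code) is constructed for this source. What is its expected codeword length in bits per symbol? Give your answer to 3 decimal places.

2.422 bits/symbol

Repeatedly combine the two least-probable nodes; the expected code length is the sum of the merged weights.
merge 2/45 + 1/9 → 7/45
merge 1/9 + 7/45 → 4/15
merge 7/45 + 4/15 → 19/45
merge 4/15 + 14/45 → 26/45
merge 19/45 + 26/45 → 1
L = 7/45 + 4/15 + 19/45 + 26/45 + 1 = 109/45 ≈ 2.422 bits/symbol.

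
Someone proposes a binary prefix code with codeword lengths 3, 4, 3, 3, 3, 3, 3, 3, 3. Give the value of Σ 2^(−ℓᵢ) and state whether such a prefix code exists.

With common denominator 2^4 = 16: Σ 2^(−ℓᵢ) = 2/16 + 1/16 + 2/16 + 2/16 + 2/16 + 2/16 + 2/16 + 2/16 + 2/16 = 17/16 = 1.0625.
Kraft's inequality requires Σ ≤ 1; here Σ = 1.0625 > 1, so no such prefix code exists.

1.0625; no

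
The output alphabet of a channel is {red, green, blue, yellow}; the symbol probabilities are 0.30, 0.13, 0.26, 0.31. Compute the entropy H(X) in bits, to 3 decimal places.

1.933 bits

H = −Σ pᵢ log₂ pᵢ.
−0.30·log₂(0.30) = 0.5211
−0.13·log₂(0.13) = 0.3826
−0.26·log₂(0.26) = 0.5053
−0.31·log₂(0.31) = 0.5238
Sum ≈ 1.9328 → 1.933 bits.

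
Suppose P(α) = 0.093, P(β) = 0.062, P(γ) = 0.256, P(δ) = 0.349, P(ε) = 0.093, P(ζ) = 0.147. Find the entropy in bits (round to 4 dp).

H = −Σ pᵢ log₂ pᵢ.
−0.093·log₂(0.093) = 0.3187
−0.062·log₂(0.062) = 0.2487
−0.256·log₂(0.256) = 0.5032
−0.349·log₂(0.349) = 0.5300
−0.093·log₂(0.093) = 0.3187
−0.147·log₂(0.147) = 0.4066
Sum ≈ 2.3260 → 2.3260 bits.

2.3260 bits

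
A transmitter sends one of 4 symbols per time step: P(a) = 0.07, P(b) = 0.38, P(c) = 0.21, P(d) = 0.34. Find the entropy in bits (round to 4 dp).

1.8010 bits

H = −Σ pᵢ log₂ pᵢ.
−0.07·log₂(0.07) = 0.2686
−0.38·log₂(0.38) = 0.5305
−0.21·log₂(0.21) = 0.4728
−0.34·log₂(0.34) = 0.5292
Sum ≈ 1.8010 → 1.8010 bits.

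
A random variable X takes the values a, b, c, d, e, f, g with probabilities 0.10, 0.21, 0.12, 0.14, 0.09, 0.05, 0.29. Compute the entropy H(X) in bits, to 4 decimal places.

H = −Σ pᵢ log₂ pᵢ.
−0.10·log₂(0.10) = 0.3322
−0.21·log₂(0.21) = 0.4728
−0.12·log₂(0.12) = 0.3671
−0.14·log₂(0.14) = 0.3971
−0.09·log₂(0.09) = 0.3127
−0.05·log₂(0.05) = 0.2161
−0.29·log₂(0.29) = 0.5179
Sum ≈ 2.6158 → 2.6158 bits.

2.6158 bits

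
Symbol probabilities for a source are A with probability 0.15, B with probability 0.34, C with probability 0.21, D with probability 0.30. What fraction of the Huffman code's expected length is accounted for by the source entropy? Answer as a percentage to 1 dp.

Entropy H = −Σ p log₂ p ≈ 1.9336 bits.
Huffman merges: 3/20+21/100→9/25; 3/10+17/50→16/25; 9/25+16/25→1. L = 2 ≈ 2.0000.
Efficiency = H/L = 1.9336/2.0000 = 96.7%.

96.7%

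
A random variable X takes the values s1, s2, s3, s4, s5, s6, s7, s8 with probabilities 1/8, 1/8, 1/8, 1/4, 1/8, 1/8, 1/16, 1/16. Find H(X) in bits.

Each probability is a power of 1/2, so log₂(1/p) is an integer.
H = Σ p·log₂(1/p) = 1/8·3 + 1/8·3 + 1/8·3 + 1/4·2 + 1/8·3 + 1/8·3 + 1/16·4 + 1/16·4 = 2.875 bits.

2.875 bits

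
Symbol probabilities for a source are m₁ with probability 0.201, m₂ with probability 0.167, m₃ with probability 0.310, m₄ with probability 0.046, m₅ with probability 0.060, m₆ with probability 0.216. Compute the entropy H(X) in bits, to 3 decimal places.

H = −Σ pᵢ log₂ pᵢ.
−0.201·log₂(0.201) = 0.4653
−0.167·log₂(0.167) = 0.4312
−0.310·log₂(0.310) = 0.5238
−0.046·log₂(0.046) = 0.2043
−0.060·log₂(0.060) = 0.2435
−0.216·log₂(0.216) = 0.4776
Sum ≈ 2.3457 → 2.346 bits.

2.346 bits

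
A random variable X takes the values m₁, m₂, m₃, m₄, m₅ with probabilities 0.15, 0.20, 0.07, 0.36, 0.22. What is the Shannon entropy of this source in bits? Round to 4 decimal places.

H = −Σ pᵢ log₂ pᵢ.
−0.15·log₂(0.15) = 0.4105
−0.20·log₂(0.20) = 0.4644
−0.07·log₂(0.07) = 0.2686
−0.36·log₂(0.36) = 0.5306
−0.22·log₂(0.22) = 0.4806
Sum ≈ 2.1547 → 2.1547 bits.

2.1547 bits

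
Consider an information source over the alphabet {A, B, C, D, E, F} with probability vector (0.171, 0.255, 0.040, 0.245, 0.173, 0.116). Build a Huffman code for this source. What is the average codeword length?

Repeatedly combine the two least-probable nodes; the expected code length is the sum of the merged weights.
merge 1/25 + 29/250 → 39/250
merge 39/250 + 171/1000 → 327/1000
merge 173/1000 + 49/200 → 209/500
merge 51/200 + 327/1000 → 291/500
merge 209/500 + 291/500 → 1
L = 39/250 + 327/1000 + 209/500 + 291/500 + 1 = 2483/1000 = 2.483 bits/symbol.

2.483 bits/symbol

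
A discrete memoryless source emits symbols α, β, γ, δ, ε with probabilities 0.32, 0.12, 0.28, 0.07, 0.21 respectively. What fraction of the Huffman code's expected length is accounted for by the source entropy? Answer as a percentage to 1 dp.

98.1%

Entropy H = −Σ p log₂ p ≈ 2.1487 bits.
Huffman merges: 7/100+3/25→19/100; 19/100+21/100→2/5; 7/25+8/25→3/5; 2/5+3/5→1. L = 219/100 ≈ 2.1900.
Efficiency = H/L = 2.1487/2.1900 = 98.1%.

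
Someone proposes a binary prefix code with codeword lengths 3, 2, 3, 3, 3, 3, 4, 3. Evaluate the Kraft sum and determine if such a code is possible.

1.0625; no

With common denominator 2^4 = 16: Σ 2^(−ℓᵢ) = 2/16 + 4/16 + 2/16 + 2/16 + 2/16 + 2/16 + 1/16 + 2/16 = 17/16 = 1.0625.
Kraft's inequality requires Σ ≤ 1; here Σ = 1.0625 > 1, so no such prefix code exists.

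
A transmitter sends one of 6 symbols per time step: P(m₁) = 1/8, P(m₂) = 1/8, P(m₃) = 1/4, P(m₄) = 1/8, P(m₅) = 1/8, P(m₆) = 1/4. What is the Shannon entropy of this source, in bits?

Each probability is a power of 1/2, so log₂(1/p) is an integer.
H = Σ p·log₂(1/p) = 1/8·3 + 1/8·3 + 1/4·2 + 1/8·3 + 1/8·3 + 1/4·2 = 2.5 bits.

2.5 bits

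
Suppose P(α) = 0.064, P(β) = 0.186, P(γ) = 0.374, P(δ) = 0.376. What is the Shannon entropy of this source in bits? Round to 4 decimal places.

H = −Σ pᵢ log₂ pᵢ.
−0.064·log₂(0.064) = 0.2538
−0.186·log₂(0.186) = 0.4514
−0.374·log₂(0.374) = 0.5307
−0.376·log₂(0.376) = 0.5306
Sum ≈ 1.7664 → 1.7664 bits.

1.7664 bits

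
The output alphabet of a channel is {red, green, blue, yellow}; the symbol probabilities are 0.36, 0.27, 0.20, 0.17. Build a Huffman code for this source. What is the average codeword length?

Repeatedly combine the two least-probable nodes; the expected code length is the sum of the merged weights.
merge 17/100 + 1/5 → 37/100
merge 27/100 + 9/25 → 63/100
merge 37/100 + 63/100 → 1
L = 37/100 + 63/100 + 1 = 2 bits/symbol.

2 bits/symbol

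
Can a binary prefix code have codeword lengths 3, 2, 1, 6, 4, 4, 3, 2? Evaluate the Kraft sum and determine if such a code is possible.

With common denominator 2^6 = 64: Σ 2^(−ℓᵢ) = 8/64 + 16/64 + 32/64 + 1/64 + 4/64 + 4/64 + 8/64 + 16/64 = 89/64 = 1.390625.
Kraft's inequality requires Σ ≤ 1; here Σ = 1.390625 > 1, so no such prefix code exists.

1.390625; no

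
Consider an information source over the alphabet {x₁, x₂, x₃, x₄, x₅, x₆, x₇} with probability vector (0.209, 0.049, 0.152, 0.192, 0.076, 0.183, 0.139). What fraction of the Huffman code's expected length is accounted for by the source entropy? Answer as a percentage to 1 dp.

Entropy H = −Σ p log₂ p ≈ 2.6821 bits.
Huffman merges: 49/1000+19/250→1/8; 1/8+139/1000→33/125; 19/125+183/1000→67/200; 24/125+209/1000→401/1000; 33/125+67/200→599/1000; 401/1000+599/1000→1. L = 681/250 ≈ 2.7240.
Efficiency = H/L = 2.6821/2.7240 = 98.5%.

98.5%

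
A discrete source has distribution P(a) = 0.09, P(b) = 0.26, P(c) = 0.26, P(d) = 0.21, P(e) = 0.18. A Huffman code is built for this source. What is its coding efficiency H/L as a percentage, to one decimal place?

Entropy H = −Σ p log₂ p ≈ 2.2414 bits.
Huffman merges: 9/100+9/50→27/100; 21/100+13/50→47/100; 13/50+27/100→53/100; 47/100+53/100→1. L = 227/100 ≈ 2.2700.
Efficiency = H/L = 2.2414/2.2700 = 98.7%.

98.7%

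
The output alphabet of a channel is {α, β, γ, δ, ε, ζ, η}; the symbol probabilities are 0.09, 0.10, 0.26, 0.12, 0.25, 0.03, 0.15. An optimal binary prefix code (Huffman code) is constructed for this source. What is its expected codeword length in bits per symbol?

Repeatedly combine the two least-probable nodes; the expected code length is the sum of the merged weights.
merge 3/100 + 9/100 → 3/25
merge 1/10 + 3/25 → 11/50
merge 3/25 + 3/20 → 27/100
merge 11/50 + 1/4 → 47/100
merge 13/50 + 27/100 → 53/100
merge 47/100 + 53/100 → 1
L = 3/25 + 11/50 + 27/100 + 47/100 + 53/100 + 1 = 261/100 = 2.61 bits/symbol.

2.61 bits/symbol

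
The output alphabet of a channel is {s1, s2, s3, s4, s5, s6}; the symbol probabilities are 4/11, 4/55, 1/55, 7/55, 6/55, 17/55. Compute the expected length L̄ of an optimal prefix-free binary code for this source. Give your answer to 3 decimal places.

Repeatedly combine the two least-probable nodes; the expected code length is the sum of the merged weights.
merge 1/55 + 4/55 → 1/11
merge 1/11 + 6/55 → 1/5
merge 7/55 + 1/5 → 18/55
merge 17/55 + 18/55 → 7/11
merge 4/11 + 7/11 → 1
L = 1/11 + 1/5 + 18/55 + 7/11 + 1 = 124/55 ≈ 2.255 bits/symbol.

2.255 bits/symbol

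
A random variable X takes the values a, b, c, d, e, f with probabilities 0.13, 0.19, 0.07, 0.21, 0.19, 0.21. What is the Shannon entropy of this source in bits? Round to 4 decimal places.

2.5073 bits

H = −Σ pᵢ log₂ pᵢ.
−0.13·log₂(0.13) = 0.3826
−0.19·log₂(0.19) = 0.4552
−0.07·log₂(0.07) = 0.2686
−0.21·log₂(0.21) = 0.4728
−0.19·log₂(0.19) = 0.4552
−0.21·log₂(0.21) = 0.4728
Sum ≈ 2.5073 → 2.5073 bits.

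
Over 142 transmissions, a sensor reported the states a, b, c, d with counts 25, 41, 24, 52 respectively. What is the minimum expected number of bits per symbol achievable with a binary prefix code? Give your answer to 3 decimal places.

Probabilities are the counts divided by 142.
Repeatedly combine the two least-probable nodes; the expected code length is the sum of the merged weights.
merge 12/71 + 25/142 → 49/142
merge 41/142 + 49/142 → 45/71
merge 26/71 + 45/71 → 1
L = 49/142 + 45/71 + 1 = 281/142 ≈ 1.979 bits/symbol.

1.979 bits/symbol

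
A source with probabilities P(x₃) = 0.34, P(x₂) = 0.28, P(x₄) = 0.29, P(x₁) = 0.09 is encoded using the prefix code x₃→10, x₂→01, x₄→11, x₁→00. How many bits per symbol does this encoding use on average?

L̄ = Σ pᵢ·ℓᵢ = 0.34·2 + 0.28·2 + 0.29·2 + 0.09·2 = 2 bits/symbol.

2 bits/symbol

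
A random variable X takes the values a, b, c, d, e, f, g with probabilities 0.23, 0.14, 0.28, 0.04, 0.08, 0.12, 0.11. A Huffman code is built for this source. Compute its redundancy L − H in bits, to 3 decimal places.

Entropy H = −Σ p log₂ p ≈ 2.5936 bits.
Huffman merges: 1/25+2/25→3/25; 11/100+3/25→23/100; 3/25+7/50→13/50; 23/100+23/100→23/50; 13/50+7/25→27/50; 23/50+27/50→1. L = 261/100 ≈ 2.6100.
L − H = 2.6100 − 2.5936 = 0.016 bits.

0.016 bits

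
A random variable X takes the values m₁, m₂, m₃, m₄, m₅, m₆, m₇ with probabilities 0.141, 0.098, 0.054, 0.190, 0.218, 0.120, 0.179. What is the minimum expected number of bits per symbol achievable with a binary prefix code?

2.744 bits/symbol

Repeatedly combine the two least-probable nodes; the expected code length is the sum of the merged weights.
merge 27/500 + 49/500 → 19/125
merge 3/25 + 141/1000 → 261/1000
merge 19/125 + 179/1000 → 331/1000
merge 19/100 + 109/500 → 51/125
merge 261/1000 + 331/1000 → 74/125
merge 51/125 + 74/125 → 1
L = 19/125 + 261/1000 + 331/1000 + 51/125 + 74/125 + 1 = 343/125 = 2.744 bits/symbol.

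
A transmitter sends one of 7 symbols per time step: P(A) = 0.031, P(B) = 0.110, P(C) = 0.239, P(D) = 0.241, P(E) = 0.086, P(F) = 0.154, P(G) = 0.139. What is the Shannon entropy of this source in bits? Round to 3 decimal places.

H = −Σ pᵢ log₂ pᵢ.
−0.031·log₂(0.031) = 0.1554
−0.110·log₂(0.110) = 0.3503
−0.239·log₂(0.239) = 0.4935
−0.241·log₂(0.241) = 0.4947
−0.086·log₂(0.086) = 0.3044
−0.154·log₂(0.154) = 0.4156
−0.139·log₂(0.139) = 0.3957
Sum ≈ 2.6097 → 2.610 bits.

2.610 bits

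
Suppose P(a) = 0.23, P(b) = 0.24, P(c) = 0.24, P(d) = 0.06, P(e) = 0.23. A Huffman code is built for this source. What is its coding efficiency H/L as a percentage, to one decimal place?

96.4%

Entropy H = −Σ p log₂ p ≈ 2.2071 bits.
Huffman merges: 3/50+23/100→29/100; 23/100+6/25→47/100; 6/25+29/100→53/100; 47/100+53/100→1. L = 229/100 ≈ 2.2900.
Efficiency = H/L = 2.2071/2.2900 = 96.4%.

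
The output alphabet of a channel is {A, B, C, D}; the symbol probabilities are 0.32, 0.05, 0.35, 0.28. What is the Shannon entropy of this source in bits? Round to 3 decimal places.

1.786 bits

H = −Σ pᵢ log₂ pᵢ.
−0.32·log₂(0.32) = 0.5260
−0.05·log₂(0.05) = 0.2161
−0.35·log₂(0.35) = 0.5301
−0.28·log₂(0.28) = 0.5142
Sum ≈ 1.7865 → 1.786 bits.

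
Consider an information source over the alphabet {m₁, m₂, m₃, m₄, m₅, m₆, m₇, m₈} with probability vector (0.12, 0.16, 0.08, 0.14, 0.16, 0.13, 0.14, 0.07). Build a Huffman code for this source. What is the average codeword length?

Repeatedly combine the two least-probable nodes; the expected code length is the sum of the merged weights.
merge 7/100 + 2/25 → 3/20
merge 3/25 + 13/100 → 1/4
merge 7/50 + 7/50 → 7/25
merge 3/20 + 4/25 → 31/100
merge 4/25 + 1/4 → 41/100
merge 7/25 + 31/100 → 59/100
merge 41/100 + 59/100 → 1
L = 3/20 + 1/4 + 7/25 + 31/100 + 41/100 + 59/100 + 1 = 299/100 = 2.99 bits/symbol.

2.99 bits/symbol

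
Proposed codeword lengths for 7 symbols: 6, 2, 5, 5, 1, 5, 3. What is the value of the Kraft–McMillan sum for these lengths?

With common denominator 2^6 = 64: Σ 2^(−ℓᵢ) = 1/64 + 16/64 + 2/64 + 2/64 + 32/64 + 2/64 + 8/64 = 63/64 = 0.984375.

0.984375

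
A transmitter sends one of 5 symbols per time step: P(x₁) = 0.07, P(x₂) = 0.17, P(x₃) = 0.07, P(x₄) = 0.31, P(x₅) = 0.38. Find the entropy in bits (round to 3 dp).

2.026 bits

H = −Σ pᵢ log₂ pᵢ.
−0.07·log₂(0.07) = 0.2686
−0.17·log₂(0.17) = 0.4346
−0.07·log₂(0.07) = 0.2686
−0.31·log₂(0.31) = 0.5238
−0.38·log₂(0.38) = 0.5305
Sum ≈ 2.0259 → 2.026 bits.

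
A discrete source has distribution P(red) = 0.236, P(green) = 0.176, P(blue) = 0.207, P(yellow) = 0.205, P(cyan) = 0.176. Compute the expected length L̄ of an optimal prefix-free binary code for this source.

Repeatedly combine the two least-probable nodes; the expected code length is the sum of the merged weights.
merge 22/125 + 22/125 → 44/125
merge 41/200 + 207/1000 → 103/250
merge 59/250 + 44/125 → 147/250
merge 103/250 + 147/250 → 1
L = 44/125 + 103/250 + 147/250 + 1 = 294/125 = 2.352 bits/symbol.

2.352 bits/symbol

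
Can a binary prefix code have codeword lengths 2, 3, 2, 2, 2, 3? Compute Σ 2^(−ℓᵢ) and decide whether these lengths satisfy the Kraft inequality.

With common denominator 2^3 = 8: Σ 2^(−ℓᵢ) = 2/8 + 1/8 + 2/8 + 2/8 + 2/8 + 1/8 = 10/8 = 1.25.
Kraft's inequality requires Σ ≤ 1; here Σ = 1.25 > 1, so no such prefix code exists.

1.25; no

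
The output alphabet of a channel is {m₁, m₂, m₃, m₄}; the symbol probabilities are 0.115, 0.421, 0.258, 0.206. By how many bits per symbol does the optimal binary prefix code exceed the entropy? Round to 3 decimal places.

Entropy H = −Σ p log₂ p ≈ 1.8581 bits.
Huffman merges: 23/200+103/500→321/1000; 129/500+321/1000→579/1000; 421/1000+579/1000→1. L = 19/10 ≈ 1.9000.
L − H = 1.9000 − 1.8581 = 0.042 bits.

0.042 bits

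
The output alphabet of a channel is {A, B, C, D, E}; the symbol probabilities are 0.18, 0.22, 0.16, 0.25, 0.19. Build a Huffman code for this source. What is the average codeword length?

2.34 bits/symbol

Repeatedly combine the two least-probable nodes; the expected code length is the sum of the merged weights.
merge 4/25 + 9/50 → 17/50
merge 19/100 + 11/50 → 41/100
merge 1/4 + 17/50 → 59/100
merge 41/100 + 59/100 → 1
L = 17/50 + 41/100 + 59/100 + 1 = 117/50 = 2.34 bits/symbol.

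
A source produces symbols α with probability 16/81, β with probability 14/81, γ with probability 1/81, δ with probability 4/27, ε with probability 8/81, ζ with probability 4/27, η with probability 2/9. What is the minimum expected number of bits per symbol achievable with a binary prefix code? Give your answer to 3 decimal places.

2.691 bits/symbol

Repeatedly combine the two least-probable nodes; the expected code length is the sum of the merged weights.
merge 1/81 + 8/81 → 1/9
merge 1/9 + 4/27 → 7/27
merge 4/27 + 14/81 → 26/81
merge 16/81 + 2/9 → 34/81
merge 7/27 + 26/81 → 47/81
merge 34/81 + 47/81 → 1
L = 1/9 + 7/27 + 26/81 + 34/81 + 47/81 + 1 = 218/81 ≈ 2.691 bits/symbol.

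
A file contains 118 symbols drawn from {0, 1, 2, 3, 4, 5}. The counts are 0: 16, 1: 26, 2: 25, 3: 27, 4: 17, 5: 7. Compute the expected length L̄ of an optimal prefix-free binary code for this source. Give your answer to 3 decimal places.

2.534 bits/symbol

Probabilities are the counts divided by 118.
Repeatedly combine the two least-probable nodes; the expected code length is the sum of the merged weights.
merge 7/118 + 8/59 → 23/118
merge 17/118 + 23/118 → 20/59
merge 25/118 + 13/59 → 51/118
merge 27/118 + 20/59 → 67/118
merge 51/118 + 67/118 → 1
L = 23/118 + 20/59 + 51/118 + 67/118 + 1 = 299/118 ≈ 2.534 bits/symbol.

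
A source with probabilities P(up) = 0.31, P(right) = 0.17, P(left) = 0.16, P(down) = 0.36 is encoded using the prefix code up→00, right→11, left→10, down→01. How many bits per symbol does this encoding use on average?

L̄ = Σ pᵢ·ℓᵢ = 0.31·2 + 0.17·2 + 0.16·2 + 0.36·2 = 2 bits/symbol.

2 bits/symbol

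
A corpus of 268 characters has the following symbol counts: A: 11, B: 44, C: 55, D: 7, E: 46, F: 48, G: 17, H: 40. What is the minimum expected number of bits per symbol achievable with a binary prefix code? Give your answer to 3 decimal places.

2.813 bits/symbol

Probabilities are the counts divided by 268.
Repeatedly combine the two least-probable nodes; the expected code length is the sum of the merged weights.
merge 7/268 + 11/268 → 9/134
merge 17/268 + 9/134 → 35/268
merge 35/268 + 10/67 → 75/268
merge 11/67 + 23/134 → 45/134
merge 12/67 + 55/268 → 103/268
merge 75/268 + 45/134 → 165/268
merge 103/268 + 165/268 → 1
L = 9/134 + 35/268 + 75/268 + 45/134 + 103/268 + 165/268 + 1 = 377/134 ≈ 2.813 bits/symbol.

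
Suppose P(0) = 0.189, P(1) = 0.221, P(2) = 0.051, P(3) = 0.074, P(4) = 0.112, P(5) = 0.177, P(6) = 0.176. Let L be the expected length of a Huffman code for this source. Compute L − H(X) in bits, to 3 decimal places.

Entropy H = −Σ p log₂ p ≈ 2.6696 bits.
Huffman merges: 51/1000+37/500→1/8; 14/125+1/8→237/1000; 22/125+177/1000→353/1000; 189/1000+221/1000→41/100; 237/1000+353/1000→59/100; 41/100+59/100→1. L = 543/200 ≈ 2.7150.
L − H = 2.7150 − 2.6696 = 0.045 bits.

0.045 bits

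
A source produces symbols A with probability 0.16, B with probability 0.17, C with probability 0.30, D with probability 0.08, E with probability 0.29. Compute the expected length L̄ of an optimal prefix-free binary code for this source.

Repeatedly combine the two least-probable nodes; the expected code length is the sum of the merged weights.
merge 2/25 + 4/25 → 6/25
merge 17/100 + 6/25 → 41/100
merge 29/100 + 3/10 → 59/100
merge 41/100 + 59/100 → 1
L = 6/25 + 41/100 + 59/100 + 1 = 56/25 = 2.24 bits/symbol.

2.24 bits/symbol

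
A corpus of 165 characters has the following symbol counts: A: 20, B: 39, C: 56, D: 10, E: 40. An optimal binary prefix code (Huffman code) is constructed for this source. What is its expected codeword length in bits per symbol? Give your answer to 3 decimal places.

Probabilities are the counts divided by 165.
Repeatedly combine the two least-probable nodes; the expected code length is the sum of the merged weights.
merge 2/33 + 4/33 → 2/11
merge 2/11 + 13/55 → 23/55
merge 8/33 + 56/165 → 32/55
merge 23/55 + 32/55 → 1
L = 2/11 + 23/55 + 32/55 + 1 = 24/11 ≈ 2.182 bits/symbol.

2.182 bits/symbol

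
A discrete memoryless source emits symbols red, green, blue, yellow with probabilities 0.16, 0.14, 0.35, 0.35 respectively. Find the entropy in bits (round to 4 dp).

H = −Σ pᵢ log₂ pᵢ.
−0.16·log₂(0.16) = 0.4230
−0.14·log₂(0.14) = 0.3971
−0.35·log₂(0.35) = 0.5301
−0.35·log₂(0.35) = 0.5301
Sum ≈ 1.8803 → 1.8803 bits.

1.8803 bits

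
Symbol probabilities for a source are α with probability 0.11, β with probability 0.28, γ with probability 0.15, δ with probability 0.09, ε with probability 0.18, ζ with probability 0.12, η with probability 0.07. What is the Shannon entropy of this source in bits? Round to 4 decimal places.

H = −Σ pᵢ log₂ pᵢ.
−0.11·log₂(0.11) = 0.3503
−0.28·log₂(0.28) = 0.5142
−0.15·log₂(0.15) = 0.4105
−0.09·log₂(0.09) = 0.3127
−0.18·log₂(0.18) = 0.4453
−0.12·log₂(0.12) = 0.3671
−0.07·log₂(0.07) = 0.2686
Sum ≈ 2.6686 → 2.6686 bits.

2.6686 bits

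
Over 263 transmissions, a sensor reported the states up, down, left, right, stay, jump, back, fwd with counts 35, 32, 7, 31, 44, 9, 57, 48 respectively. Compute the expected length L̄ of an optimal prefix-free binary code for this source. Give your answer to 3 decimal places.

Probabilities are the counts divided by 263.
Repeatedly combine the two least-probable nodes; the expected code length is the sum of the merged weights.
merge 7/263 + 9/263 → 16/263
merge 16/263 + 31/263 → 47/263
merge 32/263 + 35/263 → 67/263
merge 44/263 + 47/263 → 91/263
merge 48/263 + 57/263 → 105/263
merge 67/263 + 91/263 → 158/263
merge 105/263 + 158/263 → 1
L = 16/263 + 47/263 + 67/263 + 91/263 + 105/263 + 158/263 + 1 = 747/263 ≈ 2.840 bits/symbol.

2.840 bits/symbol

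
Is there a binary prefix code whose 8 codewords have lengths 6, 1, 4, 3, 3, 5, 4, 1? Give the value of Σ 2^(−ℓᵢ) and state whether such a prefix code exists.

1.421875; no

With common denominator 2^6 = 64: Σ 2^(−ℓᵢ) = 1/64 + 32/64 + 4/64 + 8/64 + 8/64 + 2/64 + 4/64 + 32/64 = 91/64 = 1.421875.
Kraft's inequality requires Σ ≤ 1; here Σ = 1.421875 > 1, so no such prefix code exists.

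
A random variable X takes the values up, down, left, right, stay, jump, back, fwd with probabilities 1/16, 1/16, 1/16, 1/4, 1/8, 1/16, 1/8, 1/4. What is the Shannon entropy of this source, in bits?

Each probability is a power of 1/2, so log₂(1/p) is an integer.
H = Σ p·log₂(1/p) = 1/16·4 + 1/16·4 + 1/16·4 + 1/4·2 + 1/8·3 + 1/16·4 + 1/8·3 + 1/4·2 = 2.75 bits.

2.75 bits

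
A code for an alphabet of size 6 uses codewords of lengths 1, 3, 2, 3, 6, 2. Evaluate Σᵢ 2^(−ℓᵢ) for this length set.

With common denominator 2^6 = 64: Σ 2^(−ℓᵢ) = 32/64 + 8/64 + 16/64 + 8/64 + 1/64 + 16/64 = 81/64 = 1.265625.

1.265625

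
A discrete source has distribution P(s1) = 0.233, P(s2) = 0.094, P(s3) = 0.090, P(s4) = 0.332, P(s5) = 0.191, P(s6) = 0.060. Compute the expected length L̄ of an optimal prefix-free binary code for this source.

Repeatedly combine the two least-probable nodes; the expected code length is the sum of the merged weights.
merge 3/50 + 9/100 → 3/20
merge 47/500 + 3/20 → 61/250
merge 191/1000 + 233/1000 → 53/125
merge 61/250 + 83/250 → 72/125
merge 53/125 + 72/125 → 1
L = 3/20 + 61/250 + 53/125 + 72/125 + 1 = 1197/500 = 2.394 bits/symbol.

2.394 bits/symbol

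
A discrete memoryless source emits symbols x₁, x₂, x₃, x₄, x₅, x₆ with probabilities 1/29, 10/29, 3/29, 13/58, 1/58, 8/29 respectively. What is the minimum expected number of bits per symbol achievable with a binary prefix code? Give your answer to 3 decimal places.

2.207 bits/symbol

Repeatedly combine the two least-probable nodes; the expected code length is the sum of the merged weights.
merge 1/58 + 1/29 → 3/58
merge 3/58 + 3/29 → 9/58
merge 9/58 + 13/58 → 11/29
merge 8/29 + 10/29 → 18/29
merge 11/29 + 18/29 → 1
L = 3/58 + 9/58 + 11/29 + 18/29 + 1 = 64/29 ≈ 2.207 bits/symbol.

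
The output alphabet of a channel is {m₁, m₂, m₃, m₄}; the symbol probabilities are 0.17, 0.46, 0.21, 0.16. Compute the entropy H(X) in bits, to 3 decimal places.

H = −Σ pᵢ log₂ pᵢ.
−0.17·log₂(0.17) = 0.4346
−0.46·log₂(0.46) = 0.5153
−0.21·log₂(0.21) = 0.4728
−0.16·log₂(0.16) = 0.4230
Sum ≈ 1.8458 → 1.846 bits.

1.846 bits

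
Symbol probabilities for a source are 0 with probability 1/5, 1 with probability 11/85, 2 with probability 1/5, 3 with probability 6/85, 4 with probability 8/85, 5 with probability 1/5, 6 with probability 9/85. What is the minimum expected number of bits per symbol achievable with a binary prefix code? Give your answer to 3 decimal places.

Repeatedly combine the two least-probable nodes; the expected code length is the sum of the merged weights.
merge 6/85 + 8/85 → 14/85
merge 9/85 + 11/85 → 4/17
merge 14/85 + 1/5 → 31/85
merge 1/5 + 1/5 → 2/5
merge 4/17 + 31/85 → 3/5
merge 2/5 + 3/5 → 1
L = 14/85 + 4/17 + 31/85 + 2/5 + 3/5 + 1 = 47/17 ≈ 2.765 bits/symbol.

2.765 bits/symbol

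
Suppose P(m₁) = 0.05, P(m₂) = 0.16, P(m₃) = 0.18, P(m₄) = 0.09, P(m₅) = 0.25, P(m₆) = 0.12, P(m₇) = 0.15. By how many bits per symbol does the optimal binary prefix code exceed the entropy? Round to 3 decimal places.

Entropy H = −Σ p log₂ p ≈ 2.6747 bits.
Huffman merges: 1/20+9/100→7/50; 3/25+7/50→13/50; 3/20+4/25→31/100; 9/50+1/4→43/100; 13/50+31/100→57/100; 43/100+57/100→1. L = 271/100 ≈ 2.7100.
L − H = 2.7100 − 2.6747 = 0.035 bits.

0.035 bits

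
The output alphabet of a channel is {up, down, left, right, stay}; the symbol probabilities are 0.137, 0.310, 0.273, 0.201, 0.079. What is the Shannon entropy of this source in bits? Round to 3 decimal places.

2.183 bits

H = −Σ pᵢ log₂ pᵢ.
−0.137·log₂(0.137) = 0.3929
−0.310·log₂(0.310) = 0.5238
−0.273·log₂(0.273) = 0.5113
−0.201·log₂(0.201) = 0.4653
−0.079·log₂(0.079) = 0.2893
Sum ≈ 2.1826 → 2.183 bits.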